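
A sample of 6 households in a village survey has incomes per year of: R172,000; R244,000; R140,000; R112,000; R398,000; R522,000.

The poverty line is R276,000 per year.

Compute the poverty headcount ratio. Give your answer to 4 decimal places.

4 of the 6 households have income below R276,000.
H = 4/6 = 0.6667.

0.6667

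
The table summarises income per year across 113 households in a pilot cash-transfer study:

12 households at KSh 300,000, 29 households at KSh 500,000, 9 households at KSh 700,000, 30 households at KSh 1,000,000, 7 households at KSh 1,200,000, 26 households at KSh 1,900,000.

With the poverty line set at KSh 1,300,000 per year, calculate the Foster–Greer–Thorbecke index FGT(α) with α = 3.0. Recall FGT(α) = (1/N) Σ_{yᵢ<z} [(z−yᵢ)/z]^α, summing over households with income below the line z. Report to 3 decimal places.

Below the line: 12×KSh 300,000, 29×KSh 500,000, 9×KSh 700,000, 30×KSh 1,000,000, 7×KSh 1,200,000 (q = 87 of N = 113).
Gap ratios (z−y)/z: (1300000−300000)/1300000 = 0.7692 (×12); (1300000−500000)/1300000 = 0.6154 (×29); (1300000−700000)/1300000 = 0.4615 (×9); (1300000−1000000)/1300000 = 0.2308 (×30); (1300000−1200000)/1300000 = 0.0769 (×7).
Raised to α = 3.0: 0.45517 (×12); 0.23305 (×29); 0.09832 (×9); 0.01229 (×30); 0.00046 (×7).
Sum = 13.477014; FGT(3.0) = 13.477014 / 113 = 0.119.

0.119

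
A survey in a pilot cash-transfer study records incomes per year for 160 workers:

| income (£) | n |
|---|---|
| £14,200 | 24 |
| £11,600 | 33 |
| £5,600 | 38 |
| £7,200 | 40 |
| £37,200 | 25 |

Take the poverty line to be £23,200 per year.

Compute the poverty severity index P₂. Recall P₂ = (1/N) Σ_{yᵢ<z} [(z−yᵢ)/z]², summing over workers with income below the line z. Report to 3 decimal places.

Incomes under z: 38×£5,600, 40×£7,200, 33×£11,600, 24×£14,200 (q = 135 of N = 160).
Shortfall ratios: (23200−5600)/23200 = 0.7586 (×38); (23200−7200)/23200 = 0.6897 (×40); (23200−11600)/23200 = 0.5000 (×33); (23200−14200)/23200 = 0.3879 (×24).
Squared: 0.5755 (×38); 0.4756 (×40); 0.2500 (×33); 0.1505 (×24).
Sum = 52.755945; P₂ = 52.755945 / 160 = 0.330.

0.330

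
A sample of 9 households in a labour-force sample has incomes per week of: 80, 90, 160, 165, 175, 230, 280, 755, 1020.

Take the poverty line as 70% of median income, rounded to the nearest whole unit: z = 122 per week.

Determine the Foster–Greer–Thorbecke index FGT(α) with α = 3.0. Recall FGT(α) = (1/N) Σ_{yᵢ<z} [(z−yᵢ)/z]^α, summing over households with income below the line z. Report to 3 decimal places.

Below the line: 80, 90 (q = 2 of N = 9).
Gap ratios (z−y)/z: (122−80)/122 = 0.3443; (122−90)/122 = 0.2623.
Raised to α = 3.0: 0.04080; 0.01805.
Sum = 0.058846; FGT(3.0) = 0.058846 / 9 = 0.007.

0.007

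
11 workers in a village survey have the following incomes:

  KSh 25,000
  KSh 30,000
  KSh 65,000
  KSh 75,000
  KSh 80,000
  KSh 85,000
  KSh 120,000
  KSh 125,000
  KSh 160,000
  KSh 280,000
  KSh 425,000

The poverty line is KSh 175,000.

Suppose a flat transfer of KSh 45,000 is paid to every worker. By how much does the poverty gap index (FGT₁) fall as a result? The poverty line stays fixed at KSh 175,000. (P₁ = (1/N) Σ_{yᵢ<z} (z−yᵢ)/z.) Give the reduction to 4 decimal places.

Before: below the line — KSh 25,000, KSh 30,000, KSh 65,000, KSh 75,000, KSh 80,000, KSh 85,000, KSh 120,000, KSh 125,000, KSh 160,000; poverty gap index (FGT₁) = 0.420779.
After the KSh 45,000 transfer: below the line — KSh 70,000, KSh 75,000, KSh 110,000, KSh 120,000, KSh 125,000, KSh 130,000, KSh 165,000, KSh 170,000; poverty gap index (FGT₁) = 0.225974.
Reduction = 0.420779 − 0.225974 = 0.1948.

0.1948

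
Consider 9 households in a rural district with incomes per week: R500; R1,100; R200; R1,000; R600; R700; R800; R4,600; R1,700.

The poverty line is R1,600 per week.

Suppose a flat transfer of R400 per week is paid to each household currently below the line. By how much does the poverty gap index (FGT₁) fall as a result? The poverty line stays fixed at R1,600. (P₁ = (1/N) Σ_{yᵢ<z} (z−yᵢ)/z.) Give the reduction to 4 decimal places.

0.1944

Before: below the line — R200, R500, R600, R700, R800, R1,000, R1,100; poverty gap index (FGT₁) = 0.437500.
After the R400 transfer: below the line — R600, R900, R1,000, R1,100, R1,200, R1,400, R1,500; poverty gap index (FGT₁) = 0.243056.
Reduction = 0.437500 − 0.243056 = 0.1944.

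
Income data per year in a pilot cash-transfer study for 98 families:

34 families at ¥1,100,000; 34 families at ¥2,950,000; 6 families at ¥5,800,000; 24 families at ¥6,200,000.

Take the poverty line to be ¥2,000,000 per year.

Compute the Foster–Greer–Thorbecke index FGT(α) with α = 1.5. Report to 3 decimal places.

0.105

Below z: 34×¥1,100,000 (q = 34 of N = 98).
Relative gaps: (2000000−1100000)/2000000 = 0.4500 (×34).
Raised to α = 1.5: 0.30187 (×34).
Sum = 10.263552; FGT(1.5) = 10.263552 / 98 = 0.105.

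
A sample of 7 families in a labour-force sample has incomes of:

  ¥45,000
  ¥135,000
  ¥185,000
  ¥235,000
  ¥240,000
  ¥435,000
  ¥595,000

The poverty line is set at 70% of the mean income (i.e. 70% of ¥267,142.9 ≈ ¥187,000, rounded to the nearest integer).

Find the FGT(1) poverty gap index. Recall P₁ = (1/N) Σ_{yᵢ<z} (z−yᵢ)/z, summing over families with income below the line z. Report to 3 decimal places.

0.150

Incomes under z: ¥45,000, ¥135,000, ¥185,000 (q = 3 of N = 7).
Relative gaps: (187000−45000)/187000 = 0.7594; (187000−135000)/187000 = 0.2781; (187000−185000)/187000 = 0.0107.
Σ = 1.048128. Dividing by the full population N = 7 gives P₁ = 0.150.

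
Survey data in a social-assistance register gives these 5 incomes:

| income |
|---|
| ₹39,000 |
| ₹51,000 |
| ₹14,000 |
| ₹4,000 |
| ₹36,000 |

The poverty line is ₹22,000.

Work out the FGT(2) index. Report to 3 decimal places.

Incomes under z: ₹4,000, ₹14,000 (q = 2 of N = 5).
Normalized shortfalls: (22000−4000)/22000 = 0.8182; (22000−14000)/22000 = 0.3636.
Squared: 0.6694; 0.1322.
Sum = 0.801653; P₂ = 0.801653 / 5 = 0.160.

0.160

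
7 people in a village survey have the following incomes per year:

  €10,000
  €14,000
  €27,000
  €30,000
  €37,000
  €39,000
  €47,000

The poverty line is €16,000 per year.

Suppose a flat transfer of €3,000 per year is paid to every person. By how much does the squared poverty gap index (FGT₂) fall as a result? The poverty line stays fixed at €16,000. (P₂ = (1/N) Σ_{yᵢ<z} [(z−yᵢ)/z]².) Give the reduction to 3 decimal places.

Before: below the line — €10,000, €14,000; squared poverty gap index (FGT₂) = 0.02232.
After the €3,000 transfer: below the line — €13,000; squared poverty gap index (FGT₂) = 0.00502.
Reduction = 0.02232 − 0.00502 = 0.017.

0.017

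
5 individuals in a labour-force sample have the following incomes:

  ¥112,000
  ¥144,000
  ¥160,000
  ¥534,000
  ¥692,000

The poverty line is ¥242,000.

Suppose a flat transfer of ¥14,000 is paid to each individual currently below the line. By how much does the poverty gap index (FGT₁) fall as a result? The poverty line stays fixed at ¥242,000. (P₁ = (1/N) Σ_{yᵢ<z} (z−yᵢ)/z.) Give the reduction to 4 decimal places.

Before: below the line — ¥112,000, ¥144,000, ¥160,000; poverty gap index (FGT₁) = 0.256198.
After the ¥14,000 transfer: below the line — ¥126,000, ¥158,000, ¥174,000; poverty gap index (FGT₁) = 0.221488.
Reduction = 0.256198 − 0.221488 = 0.0347.

0.0347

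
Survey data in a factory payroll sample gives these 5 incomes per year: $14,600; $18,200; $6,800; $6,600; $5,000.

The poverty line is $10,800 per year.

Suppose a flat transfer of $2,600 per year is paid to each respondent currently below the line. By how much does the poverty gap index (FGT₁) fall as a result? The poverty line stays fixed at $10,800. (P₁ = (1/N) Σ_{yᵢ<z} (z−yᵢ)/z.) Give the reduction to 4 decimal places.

0.1444

Before: below the line — $5,000, $6,600, $6,800; poverty gap index (FGT₁) = 0.259259.
After the $2,600 transfer: below the line — $7,600, $9,200, $9,400; poverty gap index (FGT₁) = 0.114815.
Reduction = 0.259259 − 0.114815 = 0.1444.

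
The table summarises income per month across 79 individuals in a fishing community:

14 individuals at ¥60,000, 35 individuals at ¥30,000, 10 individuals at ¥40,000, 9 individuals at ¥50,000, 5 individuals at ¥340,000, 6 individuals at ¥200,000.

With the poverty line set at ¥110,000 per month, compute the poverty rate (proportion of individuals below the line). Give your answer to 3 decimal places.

68 of the 79 individuals have income below ¥110,000.
H = 68/79 = 0.861.

0.861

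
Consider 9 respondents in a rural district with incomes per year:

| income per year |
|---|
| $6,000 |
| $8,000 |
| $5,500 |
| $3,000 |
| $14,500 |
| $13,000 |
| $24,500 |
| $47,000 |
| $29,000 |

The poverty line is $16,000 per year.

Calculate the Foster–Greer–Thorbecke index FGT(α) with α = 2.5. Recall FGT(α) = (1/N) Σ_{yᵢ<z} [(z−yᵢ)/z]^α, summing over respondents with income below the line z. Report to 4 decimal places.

Below the line: $3,000, $5,500, $6,000, $8,000, $13,000, $14,500 (q = 6 of N = 9).
Shortfall ratios: (16000−3000)/16000 = 0.8125; (16000−5500)/16000 = 0.6562; (16000−6000)/16000 = 0.6250; (16000−8000)/16000 = 0.5000; (16000−13000)/16000 = 0.1875; (16000−14500)/16000 = 0.0938.
Raised to α = 2.5: 0.59506; 0.34888; 0.30882; 0.17678; 0.01522; 0.00269.
Sum = 1.447442; FGT(2.5) = 1.447442 / 9 = 0.1608.

0.1608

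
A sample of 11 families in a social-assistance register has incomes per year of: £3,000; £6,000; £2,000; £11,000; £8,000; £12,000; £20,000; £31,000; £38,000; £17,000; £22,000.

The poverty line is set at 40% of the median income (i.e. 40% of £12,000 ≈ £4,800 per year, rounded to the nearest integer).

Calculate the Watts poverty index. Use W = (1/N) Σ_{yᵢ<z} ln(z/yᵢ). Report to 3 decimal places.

Below z: £2,000, £3,000 (q = 2 of N = 11).
Log shortfalls: ln(4800/2000) = 0.8755; ln(4800/3000) = 0.4700.
W = 1.345472 / 11 = 0.122.

0.122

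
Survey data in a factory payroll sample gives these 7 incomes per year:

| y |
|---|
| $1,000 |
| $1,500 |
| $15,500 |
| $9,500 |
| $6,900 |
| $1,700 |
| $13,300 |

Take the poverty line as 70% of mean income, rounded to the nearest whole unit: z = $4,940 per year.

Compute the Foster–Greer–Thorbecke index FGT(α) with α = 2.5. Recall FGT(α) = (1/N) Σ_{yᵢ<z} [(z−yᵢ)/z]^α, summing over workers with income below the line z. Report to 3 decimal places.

Below z: $1,000, $1,500, $1,700 (q = 3 of N = 7).
Normalized shortfalls: (4940−1000)/4940 = 0.7976; (4940−1500)/4940 = 0.6964; (4940−1700)/4940 = 0.6559.
Raised to α = 2.5: 0.56810; 0.40465; 0.34837.
Sum = 1.321121; FGT(2.5) = 1.321121 / 7 = 0.189.

0.189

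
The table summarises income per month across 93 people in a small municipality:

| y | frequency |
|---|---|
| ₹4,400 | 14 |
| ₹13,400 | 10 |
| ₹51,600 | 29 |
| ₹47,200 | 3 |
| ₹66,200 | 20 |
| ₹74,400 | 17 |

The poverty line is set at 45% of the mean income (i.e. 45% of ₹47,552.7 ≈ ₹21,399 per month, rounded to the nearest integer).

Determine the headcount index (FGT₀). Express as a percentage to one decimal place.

25.8%

24 of the 93 people have income below ₹21,399.
H = 24/93 = 25.8%.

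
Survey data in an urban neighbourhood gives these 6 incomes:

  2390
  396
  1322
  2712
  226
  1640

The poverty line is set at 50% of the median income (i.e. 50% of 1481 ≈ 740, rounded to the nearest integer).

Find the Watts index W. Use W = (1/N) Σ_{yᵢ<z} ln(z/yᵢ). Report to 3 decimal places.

0.302

Poor units: 226, 396 (q = 2 of N = 6).
ln(z/y) terms: ln(740/226) = 1.1861; ln(740/396) = 0.6252.
W = 1.811351 / 6 = 0.302.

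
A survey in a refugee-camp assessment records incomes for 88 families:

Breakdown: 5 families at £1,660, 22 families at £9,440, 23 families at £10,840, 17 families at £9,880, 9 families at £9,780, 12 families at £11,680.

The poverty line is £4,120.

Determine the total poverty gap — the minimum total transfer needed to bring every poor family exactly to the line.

£12,300

Incomes under z: 5×£1,660 (q = 5 of N = 88).
Individual gaps: 5×(4120−1660) = 12300.
Aggregate gap = £12,300.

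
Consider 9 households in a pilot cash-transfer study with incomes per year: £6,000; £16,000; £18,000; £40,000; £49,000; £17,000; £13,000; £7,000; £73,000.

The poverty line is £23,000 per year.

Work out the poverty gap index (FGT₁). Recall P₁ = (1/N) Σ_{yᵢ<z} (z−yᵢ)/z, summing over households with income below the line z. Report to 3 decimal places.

0.295

Below z: £6,000, £7,000, £13,000, £16,000, £17,000, £18,000 (q = 6 of N = 9).
Normalized shortfalls: (23000−6000)/23000 = 0.7391; (23000−7000)/23000 = 0.6957; (23000−13000)/23000 = 0.4348; (23000−16000)/23000 = 0.3043; (23000−17000)/23000 = 0.2609; (23000−18000)/23000 = 0.2174.
Sum of shortfalls = 2.652174; P₁ averages over all N: 2.652174 / 9 = 0.295.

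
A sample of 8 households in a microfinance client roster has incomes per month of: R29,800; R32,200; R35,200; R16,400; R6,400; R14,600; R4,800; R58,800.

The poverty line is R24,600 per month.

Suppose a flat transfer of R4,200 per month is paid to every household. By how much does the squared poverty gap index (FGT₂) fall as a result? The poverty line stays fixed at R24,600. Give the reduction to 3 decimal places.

0.083

Before: below the line — R4,800, R6,400, R14,600, R16,400; squared poverty gap index (FGT₂) = 0.18394.
After the R4,200 transfer: below the line — R9,000, R10,600, R18,800, R20,600; squared poverty gap index (FGT₂) = 0.10101.
Reduction = 0.18394 − 0.10101 = 0.083.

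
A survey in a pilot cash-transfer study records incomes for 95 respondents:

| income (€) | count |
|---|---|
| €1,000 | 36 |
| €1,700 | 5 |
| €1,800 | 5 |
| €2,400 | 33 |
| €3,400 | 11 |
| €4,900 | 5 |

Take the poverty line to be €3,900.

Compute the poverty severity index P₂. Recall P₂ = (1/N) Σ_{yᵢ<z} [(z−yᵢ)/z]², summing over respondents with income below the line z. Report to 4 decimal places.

Poor units: 36×€1,000, 5×€1,700, 5×€1,800, 33×€2,400, 11×€3,400 (q = 90 of N = 95).
Gap ratios (z−y)/z: (3900−1000)/3900 = 0.7436 (×36); (3900−1700)/3900 = 0.5641 (×5); (3900−1800)/3900 = 0.5385 (×5); (3900−2400)/3900 = 0.3846 (×33); (3900−3400)/3900 = 0.1282 (×11).
Squared: 0.5529 (×36); 0.3182 (×5); 0.2899 (×5); 0.1479 (×33); 0.0164 (×11).
Sum = 28.008547; P₂ = 28.008547 / 95 = 0.2948.

0.2948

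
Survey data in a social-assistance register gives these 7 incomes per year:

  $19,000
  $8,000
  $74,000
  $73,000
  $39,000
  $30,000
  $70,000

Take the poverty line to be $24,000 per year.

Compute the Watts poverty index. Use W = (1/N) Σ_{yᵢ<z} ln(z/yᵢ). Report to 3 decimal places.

Below the line: $8,000, $19,000 (q = 2 of N = 7).
ln(z/y) terms: ln(24000/8000) = 1.0986; ln(24000/19000) = 0.2336.
W = 1.332227 / 7 = 0.190.

0.190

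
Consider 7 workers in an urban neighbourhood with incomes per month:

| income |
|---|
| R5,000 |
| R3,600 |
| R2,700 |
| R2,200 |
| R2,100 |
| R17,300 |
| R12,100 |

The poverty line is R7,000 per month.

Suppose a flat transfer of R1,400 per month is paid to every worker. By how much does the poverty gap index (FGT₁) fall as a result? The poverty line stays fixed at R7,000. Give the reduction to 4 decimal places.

0.1429

Before: below the line — R2,100, R2,200, R2,700, R3,600, R5,000; poverty gap index (FGT₁) = 0.395918.
After the R1,400 transfer: below the line — R3,500, R3,600, R4,100, R5,000, R6,400; poverty gap index (FGT₁) = 0.253061.
Reduction = 0.395918 − 0.253061 = 0.1429.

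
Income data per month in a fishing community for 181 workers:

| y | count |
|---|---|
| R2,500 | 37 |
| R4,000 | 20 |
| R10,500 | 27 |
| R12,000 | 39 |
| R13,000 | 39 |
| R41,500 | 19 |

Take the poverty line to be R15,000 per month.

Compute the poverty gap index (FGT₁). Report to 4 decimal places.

0.3680

Incomes under z: 37×R2,500, 20×R4,000, 27×R10,500, 39×R12,000, 39×R13,000 (q = 162 of N = 181).
Relative gaps: (15000−2500)/15000 = 0.8333 (×37); (15000−4000)/15000 = 0.7333 (×20); (15000−10500)/15000 = 0.3000 (×27); (15000−12000)/15000 = 0.2000 (×39); (15000−13000)/15000 = 0.1333 (×39).
Σ = 66.600000. Dividing by the full population N = 181 gives P₁ = 0.3680.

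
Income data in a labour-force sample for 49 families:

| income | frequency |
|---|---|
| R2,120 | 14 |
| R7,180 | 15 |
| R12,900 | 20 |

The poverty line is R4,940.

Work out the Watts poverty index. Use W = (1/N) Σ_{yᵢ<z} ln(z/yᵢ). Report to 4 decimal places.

Incomes under z: 14×R2,120 (q = 14 of N = 49).
Log shortfalls: ln(4940/2120) = 0.8459 (×14).
W = 11.843289 / 49 = 0.2417.

0.2417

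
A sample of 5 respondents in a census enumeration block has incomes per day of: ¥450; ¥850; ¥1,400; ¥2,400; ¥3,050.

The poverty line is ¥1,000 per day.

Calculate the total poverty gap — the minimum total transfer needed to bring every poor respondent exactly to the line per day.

Below the line: ¥450, ¥850 (q = 2 of N = 5).
Individual gaps: 1000−450 = 550; 1000−850 = 150.
Aggregate gap = ¥700.

¥700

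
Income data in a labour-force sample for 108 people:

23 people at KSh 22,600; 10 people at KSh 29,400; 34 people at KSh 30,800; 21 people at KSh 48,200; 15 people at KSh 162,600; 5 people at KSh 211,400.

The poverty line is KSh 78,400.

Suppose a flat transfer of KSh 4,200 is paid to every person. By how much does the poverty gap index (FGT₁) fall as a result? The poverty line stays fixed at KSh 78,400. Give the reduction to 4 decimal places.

Before: below the line — 23×KSh 22,600, 10×KSh 29,400, 34×KSh 30,800, 21×KSh 48,200; poverty gap index (FGT₁) = 0.475482.
After the KSh 4,200 transfer: below the line — 23×KSh 26,800, 10×KSh 33,600, 34×KSh 35,000, 21×KSh 52,400; poverty gap index (FGT₁) = 0.431831.
Reduction = 0.475482 − 0.431831 = 0.0437.

0.0437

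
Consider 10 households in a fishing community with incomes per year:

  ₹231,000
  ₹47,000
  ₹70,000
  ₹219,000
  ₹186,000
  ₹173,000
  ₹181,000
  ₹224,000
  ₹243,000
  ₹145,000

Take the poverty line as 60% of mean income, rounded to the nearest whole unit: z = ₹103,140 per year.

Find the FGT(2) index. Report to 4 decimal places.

Poor units: ₹47,000, ₹70,000 (q = 2 of N = 10).
Shortfall ratios: (103140−47000)/103140 = 0.5443; (103140−70000)/103140 = 0.3213.
Squared: 0.2963; 0.1032.
Sum = 0.399513; P₂ = 0.399513 / 10 = 0.0400.

0.0400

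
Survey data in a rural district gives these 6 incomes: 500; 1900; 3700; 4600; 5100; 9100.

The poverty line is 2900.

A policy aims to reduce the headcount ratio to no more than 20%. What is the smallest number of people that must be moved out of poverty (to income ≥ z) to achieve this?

2 of the 6 people are poor, so H = 2/6 = 0.333.
A headcount ratio of at most 20% allows at most ⌊0.20 × 6⌋ = 1 poor people.
So at least 2 − 1 = 1 must be lifted.

1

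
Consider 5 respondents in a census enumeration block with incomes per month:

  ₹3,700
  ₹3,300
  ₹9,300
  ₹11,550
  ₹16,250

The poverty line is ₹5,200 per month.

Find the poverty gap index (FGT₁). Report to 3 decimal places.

0.131

Below the line: ₹3,300, ₹3,700 (q = 2 of N = 5).
Relative gaps: (5200−3300)/5200 = 0.3654; (5200−3700)/5200 = 0.2885.
Σ = 0.653846. Dividing by the full population N = 5 gives P₁ = 0.131.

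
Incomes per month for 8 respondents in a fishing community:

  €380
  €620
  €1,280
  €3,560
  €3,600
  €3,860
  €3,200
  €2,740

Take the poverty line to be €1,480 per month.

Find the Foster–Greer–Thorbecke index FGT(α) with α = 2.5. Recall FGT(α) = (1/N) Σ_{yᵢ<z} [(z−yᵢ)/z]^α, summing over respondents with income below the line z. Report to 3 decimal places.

0.093

Poor units: €380, €620, €1,280 (q = 3 of N = 8).
Relative gaps: (1480−380)/1480 = 0.7432; (1480−620)/1480 = 0.5811; (1480−1280)/1480 = 0.1351.
Raised to α = 2.5: 0.47624; 0.25739; 0.00671.
Sum = 0.740345; FGT(2.5) = 0.740345 / 8 = 0.093.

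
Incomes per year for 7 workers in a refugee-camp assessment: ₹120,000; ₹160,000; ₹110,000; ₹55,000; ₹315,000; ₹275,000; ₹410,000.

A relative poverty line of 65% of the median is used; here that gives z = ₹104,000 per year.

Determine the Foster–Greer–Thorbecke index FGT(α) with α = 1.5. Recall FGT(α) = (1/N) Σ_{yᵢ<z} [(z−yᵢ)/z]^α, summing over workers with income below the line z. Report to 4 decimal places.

0.0462

Below the line: ₹55,000 (q = 1 of N = 7).
Gap ratios (z−y)/z: (104000−55000)/104000 = 0.4712.
Raised to α = 1.5: 0.32340.
Sum = 0.323403; FGT(1.5) = 0.323403 / 7 = 0.0462.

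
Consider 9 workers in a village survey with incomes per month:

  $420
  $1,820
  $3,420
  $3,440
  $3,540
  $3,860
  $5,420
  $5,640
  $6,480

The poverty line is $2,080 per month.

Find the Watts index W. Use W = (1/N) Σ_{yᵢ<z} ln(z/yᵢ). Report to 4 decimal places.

Below the line: $420, $1,820 (q = 2 of N = 9).
ln(z/y) terms: ln(2080/420) = 1.5999; ln(2080/1820) = 0.1335.
W = 1.733400 / 9 = 0.1926.

0.1926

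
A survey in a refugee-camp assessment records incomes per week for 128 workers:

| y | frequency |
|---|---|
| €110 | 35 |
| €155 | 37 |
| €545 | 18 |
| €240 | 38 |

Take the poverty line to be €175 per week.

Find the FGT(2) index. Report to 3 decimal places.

Below the line: 35×€110, 37×€155 (q = 72 of N = 128).
Gap ratios (z−y)/z: (175−110)/175 = 0.3714 (×35); (175−155)/175 = 0.1143 (×37).
Squared: 0.1380 (×35); 0.0131 (×37).
Sum = 5.311837; P₂ = 5.311837 / 128 = 0.041.

0.041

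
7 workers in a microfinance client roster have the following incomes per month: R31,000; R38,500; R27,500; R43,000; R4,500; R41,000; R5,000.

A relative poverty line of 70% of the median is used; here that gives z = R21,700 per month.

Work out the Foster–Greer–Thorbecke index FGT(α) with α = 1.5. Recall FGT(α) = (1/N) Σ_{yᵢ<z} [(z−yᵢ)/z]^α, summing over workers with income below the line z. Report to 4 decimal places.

0.1973

Below z: R4,500, R5,000 (q = 2 of N = 7).
Normalized shortfalls: (21700−4500)/21700 = 0.7926; (21700−5000)/21700 = 0.7696.
Raised to α = 1.5: 0.70567; 0.67513.
Sum = 1.380799; FGT(1.5) = 1.380799 / 7 = 0.1973.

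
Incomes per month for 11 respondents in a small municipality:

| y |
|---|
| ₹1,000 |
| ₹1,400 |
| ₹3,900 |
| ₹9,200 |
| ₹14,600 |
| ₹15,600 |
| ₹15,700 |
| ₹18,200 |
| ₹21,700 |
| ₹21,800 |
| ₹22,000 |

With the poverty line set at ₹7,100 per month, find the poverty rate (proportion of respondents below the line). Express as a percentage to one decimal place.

3 of the 11 respondents have income below ₹7,100.
H = 3/11 = 27.3%.

27.3%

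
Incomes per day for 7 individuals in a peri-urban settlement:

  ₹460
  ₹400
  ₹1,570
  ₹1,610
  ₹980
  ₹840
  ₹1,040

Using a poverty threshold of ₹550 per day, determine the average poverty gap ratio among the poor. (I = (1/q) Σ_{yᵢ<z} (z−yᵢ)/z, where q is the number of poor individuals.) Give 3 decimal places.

0.218

Poor units: ₹400, ₹460 (q = 2 of N = 7).
Shortfall ratios (z−y)/z: 0.2727, 0.1636; sum = 0.436364.
The income-gap ratio divides by q (the poor only): 0.436364 / 2 = 0.218.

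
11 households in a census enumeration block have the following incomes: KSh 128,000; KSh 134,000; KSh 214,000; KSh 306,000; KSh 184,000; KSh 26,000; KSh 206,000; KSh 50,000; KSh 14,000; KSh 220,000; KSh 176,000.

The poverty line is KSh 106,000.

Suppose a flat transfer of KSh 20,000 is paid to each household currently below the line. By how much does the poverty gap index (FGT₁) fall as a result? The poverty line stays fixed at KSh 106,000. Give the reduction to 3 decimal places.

Before: below the line — KSh 14,000, KSh 26,000, KSh 50,000; poverty gap index (FGT₁) = 0.19554.
After the KSh 20,000 transfer: below the line — KSh 34,000, KSh 46,000, KSh 70,000; poverty gap index (FGT₁) = 0.14408.
Reduction = 0.19554 − 0.14408 = 0.051.

0.051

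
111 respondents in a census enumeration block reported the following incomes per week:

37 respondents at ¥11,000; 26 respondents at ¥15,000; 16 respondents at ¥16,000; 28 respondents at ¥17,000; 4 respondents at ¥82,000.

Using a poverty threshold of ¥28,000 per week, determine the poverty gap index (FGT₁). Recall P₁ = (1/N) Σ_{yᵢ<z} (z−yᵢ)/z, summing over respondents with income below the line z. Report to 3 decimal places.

Below z: 37×¥11,000, 26×¥15,000, 16×¥16,000, 28×¥17,000 (q = 107 of N = 111).
Gap ratios (z−y)/z: (28000−11000)/28000 = 0.6071 (×37); (28000−15000)/28000 = 0.4643 (×26); (28000−16000)/28000 = 0.4286 (×16); (28000−17000)/28000 = 0.3929 (×28).
Sum of shortfalls = 52.392857; P₁ averages over all N: 52.392857 / 111 = 0.472.

0.472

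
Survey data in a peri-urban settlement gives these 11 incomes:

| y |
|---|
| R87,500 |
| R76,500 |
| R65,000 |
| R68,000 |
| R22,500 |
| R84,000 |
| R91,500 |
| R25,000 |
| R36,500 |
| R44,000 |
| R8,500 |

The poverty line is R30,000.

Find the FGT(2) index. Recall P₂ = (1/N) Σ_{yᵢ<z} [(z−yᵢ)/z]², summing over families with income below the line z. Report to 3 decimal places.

Poor units: R8,500, R22,500, R25,000 (q = 3 of N = 11).
Normalized shortfalls: (30000−8500)/30000 = 0.7167; (30000−22500)/30000 = 0.2500; (30000−25000)/30000 = 0.1667.
Squared: 0.5136; 0.0625; 0.0278.
Sum = 0.603889; P₂ = 0.603889 / 11 = 0.055.

0.055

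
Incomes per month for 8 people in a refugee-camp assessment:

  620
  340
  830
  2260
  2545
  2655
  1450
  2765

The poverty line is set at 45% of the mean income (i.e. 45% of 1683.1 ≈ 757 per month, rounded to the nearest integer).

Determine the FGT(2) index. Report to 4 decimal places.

0.0420

Below z: 340, 620 (q = 2 of N = 8).
Normalized shortfalls: (757−340)/757 = 0.5509; (757−620)/757 = 0.1810.
Squared: 0.3034; 0.0328.
Sum = 0.336198; P₂ = 0.336198 / 8 = 0.0420.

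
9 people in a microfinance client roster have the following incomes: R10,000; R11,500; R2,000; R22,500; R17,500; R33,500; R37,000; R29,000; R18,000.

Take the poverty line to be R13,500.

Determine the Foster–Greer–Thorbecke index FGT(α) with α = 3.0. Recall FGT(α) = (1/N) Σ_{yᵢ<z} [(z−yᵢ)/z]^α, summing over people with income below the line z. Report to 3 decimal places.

0.071

Incomes under z: R2,000, R10,000, R11,500 (q = 3 of N = 9).
Shortfall ratios: (13500−2000)/13500 = 0.8519; (13500−10000)/13500 = 0.2593; (13500−11500)/13500 = 0.1481.
Raised to α = 3.0: 0.61815; 0.01743; 0.00325.
Sum = 0.638825; FGT(3.0) = 0.638825 / 9 = 0.071.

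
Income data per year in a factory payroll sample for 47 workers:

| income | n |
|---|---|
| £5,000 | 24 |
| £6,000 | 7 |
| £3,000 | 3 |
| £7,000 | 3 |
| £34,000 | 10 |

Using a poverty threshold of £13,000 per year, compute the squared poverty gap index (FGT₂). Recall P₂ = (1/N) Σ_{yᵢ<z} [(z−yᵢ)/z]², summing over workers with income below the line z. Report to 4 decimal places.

Poor units: 3×£3,000, 24×£5,000, 7×£6,000, 3×£7,000 (q = 37 of N = 47).
Gap ratios (z−y)/z: (13000−3000)/13000 = 0.7692 (×3); (13000−5000)/13000 = 0.6154 (×24); (13000−6000)/13000 = 0.5385 (×7); (13000−7000)/13000 = 0.4615 (×3).
Squared: 0.5917 (×3); 0.3787 (×24); 0.2899 (×7); 0.2130 (×3).
Sum = 13.532544; P₂ = 13.532544 / 47 = 0.2879.

0.2879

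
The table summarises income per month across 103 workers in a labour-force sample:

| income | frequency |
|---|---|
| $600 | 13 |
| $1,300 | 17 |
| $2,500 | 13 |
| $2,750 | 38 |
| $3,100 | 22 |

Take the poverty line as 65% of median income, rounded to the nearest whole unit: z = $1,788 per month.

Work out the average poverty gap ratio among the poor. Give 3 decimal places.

0.443

Below z: 13×$600, 17×$1,300 (q = 30 of N = 103).
Relative gaps: 0.6644 (×13), 0.2729 (×17); sum = 13.277405.
The income-gap ratio divides by q (the poor only): 13.277405 / 30 = 0.443.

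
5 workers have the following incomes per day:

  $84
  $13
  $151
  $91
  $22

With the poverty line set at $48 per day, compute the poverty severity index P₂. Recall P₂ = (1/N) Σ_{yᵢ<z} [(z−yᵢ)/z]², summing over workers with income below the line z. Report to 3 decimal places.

0.165

Incomes under z: $13, $22 (q = 2 of N = 5).
Normalized shortfalls: (48−13)/48 = 0.7292; (48−22)/48 = 0.5417.
Squared: 0.5317; 0.2934.
Sum = 0.825087; P₂ = 0.825087 / 5 = 0.165.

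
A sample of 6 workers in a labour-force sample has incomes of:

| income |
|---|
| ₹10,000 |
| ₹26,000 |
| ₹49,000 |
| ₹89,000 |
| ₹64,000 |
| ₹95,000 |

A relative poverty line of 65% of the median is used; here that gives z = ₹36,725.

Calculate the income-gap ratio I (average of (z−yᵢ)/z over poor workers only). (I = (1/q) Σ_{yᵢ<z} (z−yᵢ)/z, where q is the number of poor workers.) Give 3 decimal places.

Poor units: ₹10,000, ₹26,000 (q = 2 of N = 6).
Shortfall ratios (z−y)/z: 0.7277, 0.2920; sum = 1.019741.
I averages over the q = 2 poor units only: 1.019741 / 2 = 0.510.

0.510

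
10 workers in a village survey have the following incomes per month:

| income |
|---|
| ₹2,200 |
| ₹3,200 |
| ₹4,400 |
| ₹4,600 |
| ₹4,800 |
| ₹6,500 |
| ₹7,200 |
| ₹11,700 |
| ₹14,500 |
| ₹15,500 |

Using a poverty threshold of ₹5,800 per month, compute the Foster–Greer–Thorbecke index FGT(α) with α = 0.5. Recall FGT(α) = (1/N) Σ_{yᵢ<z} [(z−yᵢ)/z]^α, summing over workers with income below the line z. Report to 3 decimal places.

Poor units: ₹2,200, ₹3,200, ₹4,400, ₹4,600, ₹4,800 (q = 5 of N = 10).
Normalized shortfalls: (5800−2200)/5800 = 0.6207; (5800−3200)/5800 = 0.4483; (5800−4400)/5800 = 0.2414; (5800−4600)/5800 = 0.2069; (5800−4800)/5800 = 0.1724.
Raised to α = 0.5: 0.78784; 0.66953; 0.49130; 0.45486; 0.41523.
Sum = 2.818763; FGT(0.5) = 2.818763 / 10 = 0.282.

0.282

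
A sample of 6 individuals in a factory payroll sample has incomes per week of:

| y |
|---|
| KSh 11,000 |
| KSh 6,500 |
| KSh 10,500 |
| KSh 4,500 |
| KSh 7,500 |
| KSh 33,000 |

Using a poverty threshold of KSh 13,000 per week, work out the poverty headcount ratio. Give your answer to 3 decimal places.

5 of the 6 individuals have income below KSh 13,000.
H = 5/6 = 0.833.

0.833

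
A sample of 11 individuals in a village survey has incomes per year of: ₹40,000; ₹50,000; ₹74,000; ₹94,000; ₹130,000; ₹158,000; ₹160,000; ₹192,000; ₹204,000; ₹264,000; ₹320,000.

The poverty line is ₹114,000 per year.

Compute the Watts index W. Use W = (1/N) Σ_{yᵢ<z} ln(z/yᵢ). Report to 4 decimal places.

0.2270

Below z: ₹40,000, ₹50,000, ₹74,000, ₹94,000 (q = 4 of N = 11).
Log gaps: ln(114000/40000) = 1.0473; ln(114000/50000) = 0.8242; ln(114000/74000) = 0.4321; ln(114000/94000) = 0.1929.
W = 2.496531 / 11 = 0.2270.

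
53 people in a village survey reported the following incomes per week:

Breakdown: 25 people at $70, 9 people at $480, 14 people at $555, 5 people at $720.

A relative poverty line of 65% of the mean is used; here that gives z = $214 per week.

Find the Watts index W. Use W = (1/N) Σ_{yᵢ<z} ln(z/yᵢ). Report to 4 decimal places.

0.5271

Below the line: 25×$70 (q = 25 of N = 53).
Log shortfalls: ln(214/70) = 1.1175 (×25).
W = 27.937019 / 53 = 0.5271.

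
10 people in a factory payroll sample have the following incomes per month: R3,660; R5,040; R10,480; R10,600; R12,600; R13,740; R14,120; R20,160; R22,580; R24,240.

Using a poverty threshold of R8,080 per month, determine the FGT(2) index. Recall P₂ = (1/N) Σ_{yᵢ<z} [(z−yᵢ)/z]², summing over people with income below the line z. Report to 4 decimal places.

Below z: R3,660, R5,040 (q = 2 of N = 10).
Shortfall ratios: (8080−3660)/8080 = 0.5470; (8080−5040)/8080 = 0.3762.
Squared: 0.2992; 0.1416.
Sum = 0.440796; P₂ = 0.440796 / 10 = 0.0441.

0.0441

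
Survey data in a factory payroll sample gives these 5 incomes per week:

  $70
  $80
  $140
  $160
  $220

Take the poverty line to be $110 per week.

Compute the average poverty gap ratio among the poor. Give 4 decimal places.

Below z: $70, $80 (q = 2 of N = 5).
Relative gaps: 0.3636, 0.2727; sum = 0.636364.
I averages over the q = 2 poor units only: 0.636364 / 2 = 0.3182.

0.3182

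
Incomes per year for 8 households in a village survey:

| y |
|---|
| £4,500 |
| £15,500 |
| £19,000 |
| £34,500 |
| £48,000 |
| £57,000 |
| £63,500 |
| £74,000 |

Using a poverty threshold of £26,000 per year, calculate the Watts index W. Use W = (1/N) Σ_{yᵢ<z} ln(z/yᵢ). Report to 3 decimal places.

0.323

Below z: £4,500, £15,500, £19,000 (q = 3 of N = 8).
Log shortfalls: ln(26000/4500) = 1.7540; ln(26000/15500) = 0.5173; ln(26000/19000) = 0.3137.
W = 2.584933 / 8 = 0.323.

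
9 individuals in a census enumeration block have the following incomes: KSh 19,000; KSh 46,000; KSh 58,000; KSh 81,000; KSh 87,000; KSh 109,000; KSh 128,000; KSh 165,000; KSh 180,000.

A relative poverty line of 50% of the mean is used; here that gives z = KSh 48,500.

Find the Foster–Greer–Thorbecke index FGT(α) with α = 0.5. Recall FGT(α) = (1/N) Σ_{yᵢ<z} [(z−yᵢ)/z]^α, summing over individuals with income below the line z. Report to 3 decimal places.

0.112

Below z: KSh 19,000, KSh 46,000 (q = 2 of N = 9).
Normalized shortfalls: (48500−19000)/48500 = 0.6082; (48500−46000)/48500 = 0.0515.
Raised to α = 0.5: 0.77990; 0.22704.
Sum = 1.006940; FGT(0.5) = 1.006940 / 9 = 0.112.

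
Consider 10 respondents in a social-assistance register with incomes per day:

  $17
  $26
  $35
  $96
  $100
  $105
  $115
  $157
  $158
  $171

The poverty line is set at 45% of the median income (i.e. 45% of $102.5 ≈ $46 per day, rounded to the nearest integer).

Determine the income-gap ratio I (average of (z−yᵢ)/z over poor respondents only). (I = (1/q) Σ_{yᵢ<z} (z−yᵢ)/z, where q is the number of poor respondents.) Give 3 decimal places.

Below the line: $17, $26, $35 (q = 3 of N = 10).
Shortfall ratios (z−y)/z: 0.6304, 0.4348, 0.2391; sum = 1.304348.
The income-gap ratio divides by q (the poor only): 1.304348 / 3 = 0.435.

0.435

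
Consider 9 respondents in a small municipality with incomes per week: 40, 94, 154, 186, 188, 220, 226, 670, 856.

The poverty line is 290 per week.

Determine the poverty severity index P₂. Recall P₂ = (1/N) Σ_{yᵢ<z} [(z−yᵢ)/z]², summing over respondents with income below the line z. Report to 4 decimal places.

0.1977

Poor units: 40, 94, 154, 186, 188, 220, 226 (q = 7 of N = 9).
Shortfall ratios: (290−40)/290 = 0.8621; (290−94)/290 = 0.6759; (290−154)/290 = 0.4690; (290−186)/290 = 0.3586; (290−188)/290 = 0.3517; (290−220)/290 = 0.2414; (290−226)/290 = 0.2207.
Squared: 0.7432; 0.4568; 0.2199; 0.1286; 0.1237; 0.0583; 0.0487.
Sum = 1.779168; P₂ = 1.779168 / 9 = 0.1977.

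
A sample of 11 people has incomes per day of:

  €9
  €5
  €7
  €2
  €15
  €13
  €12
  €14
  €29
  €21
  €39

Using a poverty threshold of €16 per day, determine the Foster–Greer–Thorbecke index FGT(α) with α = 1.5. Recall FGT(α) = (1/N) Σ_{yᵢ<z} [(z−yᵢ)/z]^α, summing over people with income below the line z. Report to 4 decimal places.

0.2151

Below z: €2, €5, €7, €9, €12, €13, €14, €15 (q = 8 of N = 11).
Relative gaps: (16−2)/16 = 0.8750; (16−5)/16 = 0.6875; (16−7)/16 = 0.5625; (16−9)/16 = 0.4375; (16−12)/16 = 0.2500; (16−13)/16 = 0.1875; (16−14)/16 = 0.1250; (16−15)/16 = 0.0625.
Raised to α = 1.5: 0.81849; 0.57004; 0.42188; 0.28938; 0.12500; 0.08119; 0.04419; 0.01562.
Sum = 2.365796; FGT(1.5) = 2.365796 / 11 = 0.2151.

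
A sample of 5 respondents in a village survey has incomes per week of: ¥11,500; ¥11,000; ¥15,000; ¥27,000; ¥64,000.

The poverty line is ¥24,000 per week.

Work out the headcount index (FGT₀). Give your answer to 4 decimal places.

0.6000

3 of the 5 respondents have income below ¥24,000.
H = 3/5 = 0.6000.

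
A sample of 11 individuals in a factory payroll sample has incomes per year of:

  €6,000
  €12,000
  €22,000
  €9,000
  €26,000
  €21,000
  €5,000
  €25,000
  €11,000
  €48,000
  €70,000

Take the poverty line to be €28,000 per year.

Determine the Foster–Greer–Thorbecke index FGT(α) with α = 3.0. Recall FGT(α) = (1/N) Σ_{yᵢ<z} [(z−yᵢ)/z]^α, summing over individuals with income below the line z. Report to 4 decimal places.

Incomes under z: €5,000, €6,000, €9,000, €11,000, €12,000, €21,000, €22,000, €25,000, €26,000 (q = 9 of N = 11).
Gap ratios (z−y)/z: (28000−5000)/28000 = 0.8214; (28000−6000)/28000 = 0.7857; (28000−9000)/28000 = 0.6786; (28000−11000)/28000 = 0.6071; (28000−12000)/28000 = 0.5714; (28000−21000)/28000 = 0.2500; (28000−22000)/28000 = 0.2143; (28000−25000)/28000 = 0.1071; (28000−26000)/28000 = 0.0714.
Raised to α = 3.0: 0.55425; 0.48506; 0.31245; 0.22381; 0.18659; 0.01562; 0.00984; 0.00123; 0.00036.
Sum = 1.789222; FGT(3.0) = 1.789222 / 11 = 0.1627.

0.1627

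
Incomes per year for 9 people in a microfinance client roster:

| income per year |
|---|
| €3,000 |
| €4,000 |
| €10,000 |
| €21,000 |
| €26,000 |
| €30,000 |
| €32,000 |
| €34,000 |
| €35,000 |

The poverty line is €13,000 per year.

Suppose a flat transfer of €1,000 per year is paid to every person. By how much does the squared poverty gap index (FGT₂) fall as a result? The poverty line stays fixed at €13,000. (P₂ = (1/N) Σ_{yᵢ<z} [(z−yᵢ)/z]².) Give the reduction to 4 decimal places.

0.0270

Before: below the line — €3,000, €4,000, €10,000; squared poverty gap index (FGT₂) = 0.124918.
After the €1,000 transfer: below the line — €4,000, €5,000, €11,000; squared poverty gap index (FGT₂) = 0.097962.
Reduction = 0.124918 − 0.097962 = 0.0270.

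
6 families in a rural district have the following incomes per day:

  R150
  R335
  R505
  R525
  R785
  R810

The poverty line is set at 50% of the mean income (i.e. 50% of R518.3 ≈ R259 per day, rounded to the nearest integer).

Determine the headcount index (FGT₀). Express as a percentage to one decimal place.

1 of the 6 families have income below R259.
H = 1/6 = 16.7%.

16.7%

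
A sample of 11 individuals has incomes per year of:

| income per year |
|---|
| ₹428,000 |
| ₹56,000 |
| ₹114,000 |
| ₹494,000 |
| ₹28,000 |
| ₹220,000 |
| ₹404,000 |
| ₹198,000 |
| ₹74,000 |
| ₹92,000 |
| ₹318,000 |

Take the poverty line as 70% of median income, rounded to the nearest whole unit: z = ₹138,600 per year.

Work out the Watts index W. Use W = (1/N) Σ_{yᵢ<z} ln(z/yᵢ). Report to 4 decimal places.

0.3399

Incomes under z: ₹28,000, ₹56,000, ₹74,000, ₹92,000, ₹114,000 (q = 5 of N = 11).
Log gaps: ln(138600/28000) = 1.5994; ln(138600/56000) = 0.9062; ln(138600/74000) = 0.6275; ln(138600/92000) = 0.4098; ln(138600/114000) = 0.1954.
W = 3.738352 / 11 = 0.3399.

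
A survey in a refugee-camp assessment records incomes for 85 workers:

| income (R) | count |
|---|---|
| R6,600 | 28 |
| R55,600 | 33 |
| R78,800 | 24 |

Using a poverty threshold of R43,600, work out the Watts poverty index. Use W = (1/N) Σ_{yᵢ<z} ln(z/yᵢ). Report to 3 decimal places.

0.622

Poor units: 28×R6,600 (q = 28 of N = 85).
Log shortfalls: ln(43600/6600) = 1.8880 (×28).
W = 52.863650 / 85 = 0.622.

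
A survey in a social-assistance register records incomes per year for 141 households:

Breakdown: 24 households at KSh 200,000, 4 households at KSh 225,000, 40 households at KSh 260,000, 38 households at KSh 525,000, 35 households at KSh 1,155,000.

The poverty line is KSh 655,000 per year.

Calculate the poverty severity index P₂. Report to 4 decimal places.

0.2081

Below the line: 24×KSh 200,000, 4×KSh 225,000, 40×KSh 260,000, 38×KSh 525,000 (q = 106 of N = 141).
Gap ratios (z−y)/z: (655000−200000)/655000 = 0.6947 (×24); (655000−225000)/655000 = 0.6565 (×4); (655000−260000)/655000 = 0.6031 (×40); (655000−525000)/655000 = 0.1985 (×38).
Squared: 0.4825 (×24); 0.4310 (×4); 0.3637 (×40); 0.0394 (×38).
Sum = 29.348872; P₂ = 29.348872 / 141 = 0.2081.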